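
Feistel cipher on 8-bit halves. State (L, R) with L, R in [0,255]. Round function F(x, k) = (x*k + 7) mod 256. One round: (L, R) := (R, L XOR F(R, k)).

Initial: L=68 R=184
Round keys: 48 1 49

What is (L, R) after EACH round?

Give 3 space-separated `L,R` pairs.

Round 1 (k=48): L=184 R=195
Round 2 (k=1): L=195 R=114
Round 3 (k=49): L=114 R=26

Answer: 184,195 195,114 114,26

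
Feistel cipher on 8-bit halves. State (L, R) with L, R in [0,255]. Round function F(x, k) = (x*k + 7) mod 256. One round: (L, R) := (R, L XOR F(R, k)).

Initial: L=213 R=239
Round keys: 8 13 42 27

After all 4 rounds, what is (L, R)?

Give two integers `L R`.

Round 1 (k=8): L=239 R=170
Round 2 (k=13): L=170 R=70
Round 3 (k=42): L=70 R=41
Round 4 (k=27): L=41 R=28

Answer: 41 28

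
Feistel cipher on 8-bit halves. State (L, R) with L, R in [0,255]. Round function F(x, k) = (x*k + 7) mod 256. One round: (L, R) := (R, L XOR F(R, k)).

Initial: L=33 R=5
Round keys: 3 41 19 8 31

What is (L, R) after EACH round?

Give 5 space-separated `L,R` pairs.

Round 1 (k=3): L=5 R=55
Round 2 (k=41): L=55 R=211
Round 3 (k=19): L=211 R=135
Round 4 (k=8): L=135 R=236
Round 5 (k=31): L=236 R=28

Answer: 5,55 55,211 211,135 135,236 236,28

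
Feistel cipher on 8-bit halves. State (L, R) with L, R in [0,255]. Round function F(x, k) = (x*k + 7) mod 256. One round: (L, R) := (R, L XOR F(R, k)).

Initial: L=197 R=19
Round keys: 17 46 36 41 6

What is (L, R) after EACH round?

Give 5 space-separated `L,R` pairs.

Answer: 19,143 143,170 170,96 96,205 205,181

Derivation:
Round 1 (k=17): L=19 R=143
Round 2 (k=46): L=143 R=170
Round 3 (k=36): L=170 R=96
Round 4 (k=41): L=96 R=205
Round 5 (k=6): L=205 R=181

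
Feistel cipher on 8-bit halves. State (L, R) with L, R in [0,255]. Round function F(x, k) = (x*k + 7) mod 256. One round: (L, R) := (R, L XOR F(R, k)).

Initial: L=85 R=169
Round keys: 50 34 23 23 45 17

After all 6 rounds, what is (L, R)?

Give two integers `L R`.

Round 1 (k=50): L=169 R=92
Round 2 (k=34): L=92 R=150
Round 3 (k=23): L=150 R=221
Round 4 (k=23): L=221 R=116
Round 5 (k=45): L=116 R=182
Round 6 (k=17): L=182 R=105

Answer: 182 105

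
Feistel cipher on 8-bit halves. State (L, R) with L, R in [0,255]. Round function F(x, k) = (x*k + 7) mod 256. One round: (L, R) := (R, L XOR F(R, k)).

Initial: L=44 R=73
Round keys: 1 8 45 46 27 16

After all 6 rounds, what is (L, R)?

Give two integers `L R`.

Round 1 (k=1): L=73 R=124
Round 2 (k=8): L=124 R=174
Round 3 (k=45): L=174 R=225
Round 4 (k=46): L=225 R=219
Round 5 (k=27): L=219 R=193
Round 6 (k=16): L=193 R=204

Answer: 193 204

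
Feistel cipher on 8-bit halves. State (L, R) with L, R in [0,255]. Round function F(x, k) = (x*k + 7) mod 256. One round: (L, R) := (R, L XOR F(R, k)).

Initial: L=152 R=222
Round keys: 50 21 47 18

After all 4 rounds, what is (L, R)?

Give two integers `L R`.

Round 1 (k=50): L=222 R=251
Round 2 (k=21): L=251 R=64
Round 3 (k=47): L=64 R=60
Round 4 (k=18): L=60 R=127

Answer: 60 127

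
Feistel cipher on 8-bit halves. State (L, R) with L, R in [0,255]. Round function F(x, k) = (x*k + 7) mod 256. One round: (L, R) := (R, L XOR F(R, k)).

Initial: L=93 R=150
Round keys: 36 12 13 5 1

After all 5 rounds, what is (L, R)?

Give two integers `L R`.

Round 1 (k=36): L=150 R=66
Round 2 (k=12): L=66 R=137
Round 3 (k=13): L=137 R=190
Round 4 (k=5): L=190 R=52
Round 5 (k=1): L=52 R=133

Answer: 52 133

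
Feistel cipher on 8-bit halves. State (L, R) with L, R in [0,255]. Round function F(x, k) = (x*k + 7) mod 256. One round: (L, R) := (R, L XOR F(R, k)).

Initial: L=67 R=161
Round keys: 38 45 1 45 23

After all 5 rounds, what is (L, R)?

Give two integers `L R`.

Round 1 (k=38): L=161 R=174
Round 2 (k=45): L=174 R=60
Round 3 (k=1): L=60 R=237
Round 4 (k=45): L=237 R=140
Round 5 (k=23): L=140 R=118

Answer: 140 118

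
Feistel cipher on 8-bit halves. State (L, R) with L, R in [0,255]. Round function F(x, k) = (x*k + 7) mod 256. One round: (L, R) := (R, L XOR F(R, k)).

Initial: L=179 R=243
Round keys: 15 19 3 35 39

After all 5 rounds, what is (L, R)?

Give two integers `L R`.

Answer: 191 195

Derivation:
Round 1 (k=15): L=243 R=247
Round 2 (k=19): L=247 R=175
Round 3 (k=3): L=175 R=227
Round 4 (k=35): L=227 R=191
Round 5 (k=39): L=191 R=195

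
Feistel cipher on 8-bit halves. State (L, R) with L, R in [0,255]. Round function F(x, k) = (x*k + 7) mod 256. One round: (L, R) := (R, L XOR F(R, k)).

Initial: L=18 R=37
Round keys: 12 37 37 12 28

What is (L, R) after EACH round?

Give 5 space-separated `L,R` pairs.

Round 1 (k=12): L=37 R=209
Round 2 (k=37): L=209 R=25
Round 3 (k=37): L=25 R=117
Round 4 (k=12): L=117 R=154
Round 5 (k=28): L=154 R=170

Answer: 37,209 209,25 25,117 117,154 154,170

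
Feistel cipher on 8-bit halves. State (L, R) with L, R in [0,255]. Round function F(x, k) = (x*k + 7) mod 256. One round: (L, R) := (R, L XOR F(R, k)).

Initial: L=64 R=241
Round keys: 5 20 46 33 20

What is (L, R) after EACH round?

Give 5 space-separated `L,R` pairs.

Answer: 241,252 252,70 70,103 103,8 8,192

Derivation:
Round 1 (k=5): L=241 R=252
Round 2 (k=20): L=252 R=70
Round 3 (k=46): L=70 R=103
Round 4 (k=33): L=103 R=8
Round 5 (k=20): L=8 R=192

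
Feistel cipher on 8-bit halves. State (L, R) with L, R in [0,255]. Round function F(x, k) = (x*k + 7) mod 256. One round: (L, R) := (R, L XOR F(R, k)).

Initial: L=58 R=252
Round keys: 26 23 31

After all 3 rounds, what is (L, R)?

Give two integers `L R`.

Round 1 (k=26): L=252 R=165
Round 2 (k=23): L=165 R=38
Round 3 (k=31): L=38 R=4

Answer: 38 4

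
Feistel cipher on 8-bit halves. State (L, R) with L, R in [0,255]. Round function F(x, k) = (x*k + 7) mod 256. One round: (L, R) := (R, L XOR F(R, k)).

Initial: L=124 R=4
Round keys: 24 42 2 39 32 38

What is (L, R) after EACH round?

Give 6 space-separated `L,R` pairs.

Answer: 4,27 27,113 113,242 242,148 148,117 117,241

Derivation:
Round 1 (k=24): L=4 R=27
Round 2 (k=42): L=27 R=113
Round 3 (k=2): L=113 R=242
Round 4 (k=39): L=242 R=148
Round 5 (k=32): L=148 R=117
Round 6 (k=38): L=117 R=241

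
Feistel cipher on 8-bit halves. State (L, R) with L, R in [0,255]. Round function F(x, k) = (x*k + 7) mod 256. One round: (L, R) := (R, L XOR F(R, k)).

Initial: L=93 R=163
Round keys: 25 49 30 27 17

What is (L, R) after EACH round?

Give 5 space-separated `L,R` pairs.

Round 1 (k=25): L=163 R=175
Round 2 (k=49): L=175 R=37
Round 3 (k=30): L=37 R=242
Round 4 (k=27): L=242 R=168
Round 5 (k=17): L=168 R=221

Answer: 163,175 175,37 37,242 242,168 168,221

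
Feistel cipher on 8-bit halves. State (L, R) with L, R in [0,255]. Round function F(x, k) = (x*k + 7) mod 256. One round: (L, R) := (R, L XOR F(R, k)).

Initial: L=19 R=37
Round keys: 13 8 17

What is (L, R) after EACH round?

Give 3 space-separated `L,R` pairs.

Answer: 37,251 251,250 250,90

Derivation:
Round 1 (k=13): L=37 R=251
Round 2 (k=8): L=251 R=250
Round 3 (k=17): L=250 R=90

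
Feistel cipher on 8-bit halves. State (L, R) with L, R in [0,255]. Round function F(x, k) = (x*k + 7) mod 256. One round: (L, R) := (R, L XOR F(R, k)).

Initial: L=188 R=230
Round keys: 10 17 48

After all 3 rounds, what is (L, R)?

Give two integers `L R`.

Answer: 80 184

Derivation:
Round 1 (k=10): L=230 R=191
Round 2 (k=17): L=191 R=80
Round 3 (k=48): L=80 R=184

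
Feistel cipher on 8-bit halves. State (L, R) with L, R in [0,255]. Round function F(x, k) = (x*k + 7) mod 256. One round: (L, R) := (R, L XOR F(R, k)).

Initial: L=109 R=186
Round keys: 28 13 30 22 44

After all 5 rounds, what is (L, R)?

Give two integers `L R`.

Answer: 34 252

Derivation:
Round 1 (k=28): L=186 R=50
Round 2 (k=13): L=50 R=43
Round 3 (k=30): L=43 R=35
Round 4 (k=22): L=35 R=34
Round 5 (k=44): L=34 R=252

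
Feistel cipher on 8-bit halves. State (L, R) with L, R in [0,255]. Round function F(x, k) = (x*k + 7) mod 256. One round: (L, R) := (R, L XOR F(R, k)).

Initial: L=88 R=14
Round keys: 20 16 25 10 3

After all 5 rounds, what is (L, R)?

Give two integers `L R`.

Answer: 68 76

Derivation:
Round 1 (k=20): L=14 R=71
Round 2 (k=16): L=71 R=121
Round 3 (k=25): L=121 R=159
Round 4 (k=10): L=159 R=68
Round 5 (k=3): L=68 R=76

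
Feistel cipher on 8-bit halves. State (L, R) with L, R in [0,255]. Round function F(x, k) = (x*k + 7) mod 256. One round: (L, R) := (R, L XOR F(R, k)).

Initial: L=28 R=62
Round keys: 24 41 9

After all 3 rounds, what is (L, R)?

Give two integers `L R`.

Answer: 180 144

Derivation:
Round 1 (k=24): L=62 R=203
Round 2 (k=41): L=203 R=180
Round 3 (k=9): L=180 R=144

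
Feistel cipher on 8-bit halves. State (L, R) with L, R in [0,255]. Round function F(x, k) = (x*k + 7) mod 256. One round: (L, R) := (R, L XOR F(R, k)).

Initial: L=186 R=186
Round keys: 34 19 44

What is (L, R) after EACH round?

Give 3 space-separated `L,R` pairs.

Answer: 186,1 1,160 160,134

Derivation:
Round 1 (k=34): L=186 R=1
Round 2 (k=19): L=1 R=160
Round 3 (k=44): L=160 R=134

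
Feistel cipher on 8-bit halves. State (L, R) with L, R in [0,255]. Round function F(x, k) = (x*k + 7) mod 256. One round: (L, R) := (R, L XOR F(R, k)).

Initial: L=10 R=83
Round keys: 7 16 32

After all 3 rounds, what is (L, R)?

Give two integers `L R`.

Round 1 (k=7): L=83 R=70
Round 2 (k=16): L=70 R=52
Round 3 (k=32): L=52 R=193

Answer: 52 193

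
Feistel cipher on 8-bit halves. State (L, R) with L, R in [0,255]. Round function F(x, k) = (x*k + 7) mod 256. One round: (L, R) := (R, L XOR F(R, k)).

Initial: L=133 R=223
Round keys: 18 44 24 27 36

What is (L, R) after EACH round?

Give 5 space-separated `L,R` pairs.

Answer: 223,48 48,152 152,119 119,12 12,192

Derivation:
Round 1 (k=18): L=223 R=48
Round 2 (k=44): L=48 R=152
Round 3 (k=24): L=152 R=119
Round 4 (k=27): L=119 R=12
Round 5 (k=36): L=12 R=192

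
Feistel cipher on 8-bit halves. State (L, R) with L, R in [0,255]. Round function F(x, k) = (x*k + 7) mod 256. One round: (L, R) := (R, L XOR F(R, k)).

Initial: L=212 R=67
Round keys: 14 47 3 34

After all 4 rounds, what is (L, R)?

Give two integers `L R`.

Answer: 31 244

Derivation:
Round 1 (k=14): L=67 R=101
Round 2 (k=47): L=101 R=209
Round 3 (k=3): L=209 R=31
Round 4 (k=34): L=31 R=244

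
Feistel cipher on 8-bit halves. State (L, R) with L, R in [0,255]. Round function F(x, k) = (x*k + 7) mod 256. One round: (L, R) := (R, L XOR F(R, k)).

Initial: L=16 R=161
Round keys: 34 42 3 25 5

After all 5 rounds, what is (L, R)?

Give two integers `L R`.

Answer: 213 142

Derivation:
Round 1 (k=34): L=161 R=121
Round 2 (k=42): L=121 R=64
Round 3 (k=3): L=64 R=190
Round 4 (k=25): L=190 R=213
Round 5 (k=5): L=213 R=142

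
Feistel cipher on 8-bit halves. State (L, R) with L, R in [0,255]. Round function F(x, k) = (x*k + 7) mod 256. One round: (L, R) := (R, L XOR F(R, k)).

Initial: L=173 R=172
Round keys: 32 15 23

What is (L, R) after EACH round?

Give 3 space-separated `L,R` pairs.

Round 1 (k=32): L=172 R=42
Round 2 (k=15): L=42 R=209
Round 3 (k=23): L=209 R=228

Answer: 172,42 42,209 209,228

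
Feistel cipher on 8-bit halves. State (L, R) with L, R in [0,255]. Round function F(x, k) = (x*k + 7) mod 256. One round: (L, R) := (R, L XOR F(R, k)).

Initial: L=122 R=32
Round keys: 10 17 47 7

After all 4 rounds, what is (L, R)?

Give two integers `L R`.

Answer: 174 253

Derivation:
Round 1 (k=10): L=32 R=61
Round 2 (k=17): L=61 R=52
Round 3 (k=47): L=52 R=174
Round 4 (k=7): L=174 R=253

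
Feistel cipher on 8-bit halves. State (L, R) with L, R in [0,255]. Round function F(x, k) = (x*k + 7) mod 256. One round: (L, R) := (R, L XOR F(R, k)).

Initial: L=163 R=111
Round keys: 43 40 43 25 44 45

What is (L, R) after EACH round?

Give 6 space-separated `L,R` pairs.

Round 1 (k=43): L=111 R=15
Round 2 (k=40): L=15 R=48
Round 3 (k=43): L=48 R=24
Round 4 (k=25): L=24 R=111
Round 5 (k=44): L=111 R=3
Round 6 (k=45): L=3 R=225

Answer: 111,15 15,48 48,24 24,111 111,3 3,225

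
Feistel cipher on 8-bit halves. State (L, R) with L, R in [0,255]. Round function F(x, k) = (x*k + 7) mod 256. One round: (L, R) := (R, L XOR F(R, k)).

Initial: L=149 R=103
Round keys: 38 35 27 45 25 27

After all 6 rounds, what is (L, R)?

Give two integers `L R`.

Round 1 (k=38): L=103 R=196
Round 2 (k=35): L=196 R=180
Round 3 (k=27): L=180 R=199
Round 4 (k=45): L=199 R=182
Round 5 (k=25): L=182 R=10
Round 6 (k=27): L=10 R=163

Answer: 10 163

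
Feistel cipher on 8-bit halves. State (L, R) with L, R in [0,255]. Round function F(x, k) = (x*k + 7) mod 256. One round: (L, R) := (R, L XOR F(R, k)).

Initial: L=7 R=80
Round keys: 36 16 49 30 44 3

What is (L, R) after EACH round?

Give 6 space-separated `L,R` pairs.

Answer: 80,64 64,87 87,238 238,188 188,185 185,142

Derivation:
Round 1 (k=36): L=80 R=64
Round 2 (k=16): L=64 R=87
Round 3 (k=49): L=87 R=238
Round 4 (k=30): L=238 R=188
Round 5 (k=44): L=188 R=185
Round 6 (k=3): L=185 R=142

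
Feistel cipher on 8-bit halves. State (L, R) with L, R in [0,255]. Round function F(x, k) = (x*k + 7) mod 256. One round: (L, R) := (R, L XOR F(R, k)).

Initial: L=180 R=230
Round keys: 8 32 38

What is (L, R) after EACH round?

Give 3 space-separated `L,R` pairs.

Answer: 230,131 131,129 129,174

Derivation:
Round 1 (k=8): L=230 R=131
Round 2 (k=32): L=131 R=129
Round 3 (k=38): L=129 R=174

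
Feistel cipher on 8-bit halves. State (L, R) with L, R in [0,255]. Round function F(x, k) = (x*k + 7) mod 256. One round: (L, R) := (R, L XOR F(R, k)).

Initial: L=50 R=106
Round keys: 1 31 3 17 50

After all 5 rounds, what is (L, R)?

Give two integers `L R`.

Round 1 (k=1): L=106 R=67
Round 2 (k=31): L=67 R=78
Round 3 (k=3): L=78 R=178
Round 4 (k=17): L=178 R=151
Round 5 (k=50): L=151 R=55

Answer: 151 55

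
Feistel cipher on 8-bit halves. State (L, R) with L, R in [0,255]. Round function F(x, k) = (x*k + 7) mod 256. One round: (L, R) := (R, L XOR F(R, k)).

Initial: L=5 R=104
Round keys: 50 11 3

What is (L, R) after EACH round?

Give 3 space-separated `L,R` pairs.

Answer: 104,82 82,229 229,228

Derivation:
Round 1 (k=50): L=104 R=82
Round 2 (k=11): L=82 R=229
Round 3 (k=3): L=229 R=228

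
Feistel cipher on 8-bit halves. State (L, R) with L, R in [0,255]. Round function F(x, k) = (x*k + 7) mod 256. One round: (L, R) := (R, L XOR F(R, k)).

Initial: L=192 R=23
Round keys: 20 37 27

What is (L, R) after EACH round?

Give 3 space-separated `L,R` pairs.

Round 1 (k=20): L=23 R=19
Round 2 (k=37): L=19 R=209
Round 3 (k=27): L=209 R=1

Answer: 23,19 19,209 209,1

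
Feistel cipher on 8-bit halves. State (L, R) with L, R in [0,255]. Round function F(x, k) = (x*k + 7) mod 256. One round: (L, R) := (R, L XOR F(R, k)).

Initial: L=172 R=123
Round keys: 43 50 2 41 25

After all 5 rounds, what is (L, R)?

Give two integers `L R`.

Answer: 22 62

Derivation:
Round 1 (k=43): L=123 R=28
Round 2 (k=50): L=28 R=4
Round 3 (k=2): L=4 R=19
Round 4 (k=41): L=19 R=22
Round 5 (k=25): L=22 R=62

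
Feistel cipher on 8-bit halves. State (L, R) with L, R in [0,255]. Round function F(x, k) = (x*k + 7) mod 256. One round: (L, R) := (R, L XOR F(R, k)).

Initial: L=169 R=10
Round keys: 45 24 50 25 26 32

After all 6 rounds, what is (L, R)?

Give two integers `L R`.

Answer: 8 154

Derivation:
Round 1 (k=45): L=10 R=96
Round 2 (k=24): L=96 R=13
Round 3 (k=50): L=13 R=241
Round 4 (k=25): L=241 R=157
Round 5 (k=26): L=157 R=8
Round 6 (k=32): L=8 R=154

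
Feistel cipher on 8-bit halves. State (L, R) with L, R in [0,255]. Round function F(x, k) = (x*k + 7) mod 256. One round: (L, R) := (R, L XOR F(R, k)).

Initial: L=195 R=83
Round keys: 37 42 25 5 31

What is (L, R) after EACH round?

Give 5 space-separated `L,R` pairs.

Answer: 83,197 197,10 10,196 196,209 209,146

Derivation:
Round 1 (k=37): L=83 R=197
Round 2 (k=42): L=197 R=10
Round 3 (k=25): L=10 R=196
Round 4 (k=5): L=196 R=209
Round 5 (k=31): L=209 R=146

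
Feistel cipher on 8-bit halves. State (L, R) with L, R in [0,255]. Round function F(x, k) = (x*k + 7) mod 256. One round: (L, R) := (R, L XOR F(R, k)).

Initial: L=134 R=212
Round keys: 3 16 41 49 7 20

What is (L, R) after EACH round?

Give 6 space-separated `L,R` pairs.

Answer: 212,5 5,131 131,7 7,221 221,21 21,118

Derivation:
Round 1 (k=3): L=212 R=5
Round 2 (k=16): L=5 R=131
Round 3 (k=41): L=131 R=7
Round 4 (k=49): L=7 R=221
Round 5 (k=7): L=221 R=21
Round 6 (k=20): L=21 R=118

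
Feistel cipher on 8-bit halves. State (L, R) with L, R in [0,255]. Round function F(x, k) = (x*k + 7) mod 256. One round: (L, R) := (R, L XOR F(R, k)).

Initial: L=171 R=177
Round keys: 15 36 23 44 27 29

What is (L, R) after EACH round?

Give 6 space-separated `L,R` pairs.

Answer: 177,205 205,106 106,64 64,109 109,198 198,24

Derivation:
Round 1 (k=15): L=177 R=205
Round 2 (k=36): L=205 R=106
Round 3 (k=23): L=106 R=64
Round 4 (k=44): L=64 R=109
Round 5 (k=27): L=109 R=198
Round 6 (k=29): L=198 R=24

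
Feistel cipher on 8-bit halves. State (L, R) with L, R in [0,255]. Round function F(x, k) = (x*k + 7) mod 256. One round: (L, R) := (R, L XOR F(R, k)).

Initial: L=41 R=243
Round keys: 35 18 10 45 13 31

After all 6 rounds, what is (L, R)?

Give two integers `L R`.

Answer: 68 152

Derivation:
Round 1 (k=35): L=243 R=105
Round 2 (k=18): L=105 R=154
Round 3 (k=10): L=154 R=98
Round 4 (k=45): L=98 R=219
Round 5 (k=13): L=219 R=68
Round 6 (k=31): L=68 R=152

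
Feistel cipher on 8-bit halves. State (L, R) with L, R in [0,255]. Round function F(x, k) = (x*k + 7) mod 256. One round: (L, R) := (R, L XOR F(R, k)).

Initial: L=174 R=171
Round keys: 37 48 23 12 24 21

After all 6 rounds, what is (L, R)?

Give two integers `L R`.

Answer: 196 188

Derivation:
Round 1 (k=37): L=171 R=16
Round 2 (k=48): L=16 R=172
Round 3 (k=23): L=172 R=107
Round 4 (k=12): L=107 R=167
Round 5 (k=24): L=167 R=196
Round 6 (k=21): L=196 R=188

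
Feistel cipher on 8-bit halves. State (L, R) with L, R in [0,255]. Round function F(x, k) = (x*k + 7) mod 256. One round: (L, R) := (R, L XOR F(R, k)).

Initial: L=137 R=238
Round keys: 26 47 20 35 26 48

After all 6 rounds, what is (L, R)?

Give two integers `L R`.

Answer: 184 86

Derivation:
Round 1 (k=26): L=238 R=186
Round 2 (k=47): L=186 R=195
Round 3 (k=20): L=195 R=249
Round 4 (k=35): L=249 R=209
Round 5 (k=26): L=209 R=184
Round 6 (k=48): L=184 R=86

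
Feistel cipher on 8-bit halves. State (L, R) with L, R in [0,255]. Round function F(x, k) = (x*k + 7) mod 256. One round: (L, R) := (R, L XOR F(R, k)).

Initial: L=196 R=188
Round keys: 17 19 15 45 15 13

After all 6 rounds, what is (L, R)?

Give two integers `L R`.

Round 1 (k=17): L=188 R=71
Round 2 (k=19): L=71 R=240
Round 3 (k=15): L=240 R=80
Round 4 (k=45): L=80 R=231
Round 5 (k=15): L=231 R=192
Round 6 (k=13): L=192 R=32

Answer: 192 32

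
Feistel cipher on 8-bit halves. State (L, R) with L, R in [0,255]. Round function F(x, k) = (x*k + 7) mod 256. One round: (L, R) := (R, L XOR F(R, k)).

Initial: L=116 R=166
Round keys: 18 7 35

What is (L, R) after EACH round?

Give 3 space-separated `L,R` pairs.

Round 1 (k=18): L=166 R=199
Round 2 (k=7): L=199 R=222
Round 3 (k=35): L=222 R=166

Answer: 166,199 199,222 222,166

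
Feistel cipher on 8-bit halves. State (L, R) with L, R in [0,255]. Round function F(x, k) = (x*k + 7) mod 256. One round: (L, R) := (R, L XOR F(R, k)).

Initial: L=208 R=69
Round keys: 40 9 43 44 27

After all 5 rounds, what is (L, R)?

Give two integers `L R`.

Answer: 192 8

Derivation:
Round 1 (k=40): L=69 R=31
Round 2 (k=9): L=31 R=91
Round 3 (k=43): L=91 R=79
Round 4 (k=44): L=79 R=192
Round 5 (k=27): L=192 R=8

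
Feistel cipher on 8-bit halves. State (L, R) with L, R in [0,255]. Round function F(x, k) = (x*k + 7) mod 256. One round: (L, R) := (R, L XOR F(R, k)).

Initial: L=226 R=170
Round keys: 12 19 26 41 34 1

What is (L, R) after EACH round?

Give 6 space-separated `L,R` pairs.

Round 1 (k=12): L=170 R=29
Round 2 (k=19): L=29 R=132
Round 3 (k=26): L=132 R=114
Round 4 (k=41): L=114 R=205
Round 5 (k=34): L=205 R=51
Round 6 (k=1): L=51 R=247

Answer: 170,29 29,132 132,114 114,205 205,51 51,247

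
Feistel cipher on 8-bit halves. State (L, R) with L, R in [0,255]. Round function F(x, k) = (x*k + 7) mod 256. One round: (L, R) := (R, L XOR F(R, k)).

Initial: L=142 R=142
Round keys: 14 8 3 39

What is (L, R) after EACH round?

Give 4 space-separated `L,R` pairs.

Round 1 (k=14): L=142 R=69
Round 2 (k=8): L=69 R=161
Round 3 (k=3): L=161 R=175
Round 4 (k=39): L=175 R=17

Answer: 142,69 69,161 161,175 175,17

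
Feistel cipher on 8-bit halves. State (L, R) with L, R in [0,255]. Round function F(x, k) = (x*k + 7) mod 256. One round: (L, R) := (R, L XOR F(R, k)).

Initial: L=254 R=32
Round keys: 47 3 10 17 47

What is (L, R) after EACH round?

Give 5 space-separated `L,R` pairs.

Answer: 32,25 25,114 114,98 98,251 251,126

Derivation:
Round 1 (k=47): L=32 R=25
Round 2 (k=3): L=25 R=114
Round 3 (k=10): L=114 R=98
Round 4 (k=17): L=98 R=251
Round 5 (k=47): L=251 R=126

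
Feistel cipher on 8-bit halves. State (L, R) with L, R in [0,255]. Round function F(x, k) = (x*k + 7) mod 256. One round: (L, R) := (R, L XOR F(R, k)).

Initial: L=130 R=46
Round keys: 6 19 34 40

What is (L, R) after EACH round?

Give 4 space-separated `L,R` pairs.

Answer: 46,153 153,76 76,134 134,187

Derivation:
Round 1 (k=6): L=46 R=153
Round 2 (k=19): L=153 R=76
Round 3 (k=34): L=76 R=134
Round 4 (k=40): L=134 R=187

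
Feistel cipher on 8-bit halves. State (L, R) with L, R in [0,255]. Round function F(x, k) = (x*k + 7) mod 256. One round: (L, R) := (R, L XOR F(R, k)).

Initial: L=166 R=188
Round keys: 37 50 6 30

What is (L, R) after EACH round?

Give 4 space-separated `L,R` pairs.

Round 1 (k=37): L=188 R=149
Round 2 (k=50): L=149 R=157
Round 3 (k=6): L=157 R=32
Round 4 (k=30): L=32 R=90

Answer: 188,149 149,157 157,32 32,90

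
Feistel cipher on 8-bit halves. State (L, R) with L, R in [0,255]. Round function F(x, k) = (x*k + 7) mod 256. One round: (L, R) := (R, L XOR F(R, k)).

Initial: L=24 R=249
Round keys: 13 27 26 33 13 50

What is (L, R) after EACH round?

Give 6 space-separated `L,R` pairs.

Round 1 (k=13): L=249 R=180
Round 2 (k=27): L=180 R=250
Round 3 (k=26): L=250 R=223
Round 4 (k=33): L=223 R=60
Round 5 (k=13): L=60 R=204
Round 6 (k=50): L=204 R=227

Answer: 249,180 180,250 250,223 223,60 60,204 204,227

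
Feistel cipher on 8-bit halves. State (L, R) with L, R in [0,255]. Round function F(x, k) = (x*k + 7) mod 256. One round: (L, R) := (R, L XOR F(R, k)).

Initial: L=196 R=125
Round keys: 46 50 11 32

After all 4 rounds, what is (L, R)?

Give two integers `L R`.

Answer: 26 19

Derivation:
Round 1 (k=46): L=125 R=185
Round 2 (k=50): L=185 R=84
Round 3 (k=11): L=84 R=26
Round 4 (k=32): L=26 R=19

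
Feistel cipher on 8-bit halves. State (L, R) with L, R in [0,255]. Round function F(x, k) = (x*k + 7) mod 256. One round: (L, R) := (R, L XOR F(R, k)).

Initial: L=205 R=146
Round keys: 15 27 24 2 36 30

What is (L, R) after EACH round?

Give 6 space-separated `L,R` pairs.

Answer: 146,88 88,221 221,231 231,8 8,192 192,143

Derivation:
Round 1 (k=15): L=146 R=88
Round 2 (k=27): L=88 R=221
Round 3 (k=24): L=221 R=231
Round 4 (k=2): L=231 R=8
Round 5 (k=36): L=8 R=192
Round 6 (k=30): L=192 R=143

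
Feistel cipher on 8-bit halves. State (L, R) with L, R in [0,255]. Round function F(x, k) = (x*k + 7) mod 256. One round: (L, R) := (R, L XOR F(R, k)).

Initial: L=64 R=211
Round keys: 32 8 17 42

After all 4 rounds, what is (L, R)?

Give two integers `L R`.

Answer: 148 163

Derivation:
Round 1 (k=32): L=211 R=39
Round 2 (k=8): L=39 R=236
Round 3 (k=17): L=236 R=148
Round 4 (k=42): L=148 R=163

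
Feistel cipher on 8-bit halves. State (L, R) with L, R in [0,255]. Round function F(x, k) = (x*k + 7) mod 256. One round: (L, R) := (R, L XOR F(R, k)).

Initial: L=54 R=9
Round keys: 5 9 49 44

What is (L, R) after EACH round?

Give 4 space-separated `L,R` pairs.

Round 1 (k=5): L=9 R=2
Round 2 (k=9): L=2 R=16
Round 3 (k=49): L=16 R=21
Round 4 (k=44): L=21 R=179

Answer: 9,2 2,16 16,21 21,179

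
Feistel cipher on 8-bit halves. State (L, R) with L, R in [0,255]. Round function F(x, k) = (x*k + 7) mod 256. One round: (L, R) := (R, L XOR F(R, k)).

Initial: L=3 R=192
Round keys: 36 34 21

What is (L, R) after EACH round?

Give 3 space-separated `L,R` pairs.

Round 1 (k=36): L=192 R=4
Round 2 (k=34): L=4 R=79
Round 3 (k=21): L=79 R=134

Answer: 192,4 4,79 79,134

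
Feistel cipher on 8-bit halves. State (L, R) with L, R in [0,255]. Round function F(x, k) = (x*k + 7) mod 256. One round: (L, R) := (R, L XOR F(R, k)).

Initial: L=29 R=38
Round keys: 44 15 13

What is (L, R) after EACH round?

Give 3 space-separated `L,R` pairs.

Answer: 38,146 146,179 179,140

Derivation:
Round 1 (k=44): L=38 R=146
Round 2 (k=15): L=146 R=179
Round 3 (k=13): L=179 R=140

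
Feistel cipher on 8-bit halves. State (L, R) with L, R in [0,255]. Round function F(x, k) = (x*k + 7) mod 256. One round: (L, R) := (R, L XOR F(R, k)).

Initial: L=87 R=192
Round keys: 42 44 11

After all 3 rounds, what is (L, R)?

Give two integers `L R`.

Round 1 (k=42): L=192 R=208
Round 2 (k=44): L=208 R=7
Round 3 (k=11): L=7 R=132

Answer: 7 132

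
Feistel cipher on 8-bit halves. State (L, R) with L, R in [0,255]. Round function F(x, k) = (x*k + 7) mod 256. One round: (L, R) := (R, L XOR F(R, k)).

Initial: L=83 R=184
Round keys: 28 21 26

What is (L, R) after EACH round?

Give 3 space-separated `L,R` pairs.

Answer: 184,116 116,51 51,65

Derivation:
Round 1 (k=28): L=184 R=116
Round 2 (k=21): L=116 R=51
Round 3 (k=26): L=51 R=65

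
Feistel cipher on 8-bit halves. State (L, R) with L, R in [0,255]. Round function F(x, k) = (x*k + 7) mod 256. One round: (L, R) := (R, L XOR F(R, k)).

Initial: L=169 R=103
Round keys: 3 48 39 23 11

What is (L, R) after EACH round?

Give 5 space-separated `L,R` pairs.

Answer: 103,149 149,144 144,98 98,69 69,156

Derivation:
Round 1 (k=3): L=103 R=149
Round 2 (k=48): L=149 R=144
Round 3 (k=39): L=144 R=98
Round 4 (k=23): L=98 R=69
Round 5 (k=11): L=69 R=156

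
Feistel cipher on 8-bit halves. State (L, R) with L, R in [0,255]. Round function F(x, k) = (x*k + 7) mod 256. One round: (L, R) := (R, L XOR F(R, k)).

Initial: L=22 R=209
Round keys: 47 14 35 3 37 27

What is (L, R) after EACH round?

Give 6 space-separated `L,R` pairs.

Round 1 (k=47): L=209 R=112
Round 2 (k=14): L=112 R=246
Round 3 (k=35): L=246 R=217
Round 4 (k=3): L=217 R=100
Round 5 (k=37): L=100 R=162
Round 6 (k=27): L=162 R=121

Answer: 209,112 112,246 246,217 217,100 100,162 162,121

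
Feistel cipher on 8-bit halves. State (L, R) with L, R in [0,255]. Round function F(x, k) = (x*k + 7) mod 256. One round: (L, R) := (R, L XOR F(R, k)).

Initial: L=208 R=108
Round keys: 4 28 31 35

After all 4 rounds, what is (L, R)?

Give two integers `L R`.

Round 1 (k=4): L=108 R=103
Round 2 (k=28): L=103 R=39
Round 3 (k=31): L=39 R=167
Round 4 (k=35): L=167 R=251

Answer: 167 251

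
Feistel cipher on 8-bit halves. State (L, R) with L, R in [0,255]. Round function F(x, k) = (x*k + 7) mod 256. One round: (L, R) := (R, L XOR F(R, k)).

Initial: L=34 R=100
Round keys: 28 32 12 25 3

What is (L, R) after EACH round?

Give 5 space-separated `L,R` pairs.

Round 1 (k=28): L=100 R=213
Round 2 (k=32): L=213 R=195
Round 3 (k=12): L=195 R=254
Round 4 (k=25): L=254 R=22
Round 5 (k=3): L=22 R=183

Answer: 100,213 213,195 195,254 254,22 22,183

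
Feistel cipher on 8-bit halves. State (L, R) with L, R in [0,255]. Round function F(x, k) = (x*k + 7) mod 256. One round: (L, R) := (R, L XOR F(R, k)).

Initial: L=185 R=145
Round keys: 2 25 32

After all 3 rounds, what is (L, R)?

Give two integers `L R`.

Round 1 (k=2): L=145 R=144
Round 2 (k=25): L=144 R=134
Round 3 (k=32): L=134 R=87

Answer: 134 87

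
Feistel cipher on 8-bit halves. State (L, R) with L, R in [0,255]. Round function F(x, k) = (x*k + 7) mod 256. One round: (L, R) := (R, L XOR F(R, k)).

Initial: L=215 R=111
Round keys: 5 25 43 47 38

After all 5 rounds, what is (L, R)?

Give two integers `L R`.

Round 1 (k=5): L=111 R=229
Round 2 (k=25): L=229 R=11
Round 3 (k=43): L=11 R=5
Round 4 (k=47): L=5 R=249
Round 5 (k=38): L=249 R=248

Answer: 249 248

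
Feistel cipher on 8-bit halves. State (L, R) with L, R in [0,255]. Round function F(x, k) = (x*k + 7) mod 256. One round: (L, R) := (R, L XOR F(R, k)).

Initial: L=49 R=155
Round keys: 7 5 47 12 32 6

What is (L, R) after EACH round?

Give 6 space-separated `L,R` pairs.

Answer: 155,117 117,203 203,57 57,120 120,62 62,3

Derivation:
Round 1 (k=7): L=155 R=117
Round 2 (k=5): L=117 R=203
Round 3 (k=47): L=203 R=57
Round 4 (k=12): L=57 R=120
Round 5 (k=32): L=120 R=62
Round 6 (k=6): L=62 R=3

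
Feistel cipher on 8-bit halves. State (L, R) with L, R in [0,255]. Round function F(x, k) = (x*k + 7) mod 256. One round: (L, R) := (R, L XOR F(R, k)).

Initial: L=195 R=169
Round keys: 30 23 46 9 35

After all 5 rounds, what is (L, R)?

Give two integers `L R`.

Round 1 (k=30): L=169 R=22
Round 2 (k=23): L=22 R=168
Round 3 (k=46): L=168 R=33
Round 4 (k=9): L=33 R=152
Round 5 (k=35): L=152 R=238

Answer: 152 238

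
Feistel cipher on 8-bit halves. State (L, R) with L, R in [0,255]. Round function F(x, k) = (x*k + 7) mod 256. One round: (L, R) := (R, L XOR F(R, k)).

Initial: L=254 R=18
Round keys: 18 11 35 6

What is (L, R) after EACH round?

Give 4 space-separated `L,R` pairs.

Round 1 (k=18): L=18 R=181
Round 2 (k=11): L=181 R=220
Round 3 (k=35): L=220 R=174
Round 4 (k=6): L=174 R=199

Answer: 18,181 181,220 220,174 174,199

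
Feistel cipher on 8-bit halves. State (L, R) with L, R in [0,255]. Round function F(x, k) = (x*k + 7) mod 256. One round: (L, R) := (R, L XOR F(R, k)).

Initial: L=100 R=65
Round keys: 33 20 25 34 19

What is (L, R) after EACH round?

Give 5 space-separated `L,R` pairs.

Round 1 (k=33): L=65 R=12
Round 2 (k=20): L=12 R=182
Round 3 (k=25): L=182 R=193
Round 4 (k=34): L=193 R=31
Round 5 (k=19): L=31 R=149

Answer: 65,12 12,182 182,193 193,31 31,149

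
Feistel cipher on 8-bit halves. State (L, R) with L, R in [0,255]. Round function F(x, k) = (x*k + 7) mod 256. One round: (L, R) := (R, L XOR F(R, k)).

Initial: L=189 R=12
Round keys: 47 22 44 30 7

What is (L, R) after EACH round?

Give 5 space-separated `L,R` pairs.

Round 1 (k=47): L=12 R=134
Round 2 (k=22): L=134 R=135
Round 3 (k=44): L=135 R=189
Round 4 (k=30): L=189 R=170
Round 5 (k=7): L=170 R=16

Answer: 12,134 134,135 135,189 189,170 170,16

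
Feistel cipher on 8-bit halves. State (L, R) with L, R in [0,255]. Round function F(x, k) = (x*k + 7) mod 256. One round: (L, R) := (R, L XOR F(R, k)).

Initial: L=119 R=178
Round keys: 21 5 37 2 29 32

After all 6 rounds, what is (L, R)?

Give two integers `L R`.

Answer: 3 95

Derivation:
Round 1 (k=21): L=178 R=214
Round 2 (k=5): L=214 R=135
Round 3 (k=37): L=135 R=92
Round 4 (k=2): L=92 R=56
Round 5 (k=29): L=56 R=3
Round 6 (k=32): L=3 R=95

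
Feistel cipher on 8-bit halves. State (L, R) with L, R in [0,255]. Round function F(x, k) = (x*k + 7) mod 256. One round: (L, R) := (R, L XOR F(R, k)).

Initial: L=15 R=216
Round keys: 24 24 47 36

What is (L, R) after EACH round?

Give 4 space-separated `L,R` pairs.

Round 1 (k=24): L=216 R=72
Round 2 (k=24): L=72 R=31
Round 3 (k=47): L=31 R=240
Round 4 (k=36): L=240 R=216

Answer: 216,72 72,31 31,240 240,216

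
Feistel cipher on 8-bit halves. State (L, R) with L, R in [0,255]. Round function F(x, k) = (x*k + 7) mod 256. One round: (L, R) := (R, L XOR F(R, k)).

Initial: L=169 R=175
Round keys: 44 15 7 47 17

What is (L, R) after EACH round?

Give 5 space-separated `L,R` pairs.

Round 1 (k=44): L=175 R=178
Round 2 (k=15): L=178 R=218
Round 3 (k=7): L=218 R=79
Round 4 (k=47): L=79 R=82
Round 5 (k=17): L=82 R=54

Answer: 175,178 178,218 218,79 79,82 82,54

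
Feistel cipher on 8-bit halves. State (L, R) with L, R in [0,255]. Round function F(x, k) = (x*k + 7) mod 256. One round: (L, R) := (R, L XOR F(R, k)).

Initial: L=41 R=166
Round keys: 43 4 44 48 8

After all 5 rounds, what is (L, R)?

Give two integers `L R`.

Round 1 (k=43): L=166 R=192
Round 2 (k=4): L=192 R=161
Round 3 (k=44): L=161 R=115
Round 4 (k=48): L=115 R=54
Round 5 (k=8): L=54 R=196

Answer: 54 196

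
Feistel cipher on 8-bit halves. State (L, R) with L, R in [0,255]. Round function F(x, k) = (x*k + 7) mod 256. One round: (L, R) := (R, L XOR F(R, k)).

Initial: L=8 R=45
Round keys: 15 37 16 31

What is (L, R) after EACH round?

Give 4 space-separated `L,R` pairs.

Round 1 (k=15): L=45 R=162
Round 2 (k=37): L=162 R=92
Round 3 (k=16): L=92 R=101
Round 4 (k=31): L=101 R=30

Answer: 45,162 162,92 92,101 101,30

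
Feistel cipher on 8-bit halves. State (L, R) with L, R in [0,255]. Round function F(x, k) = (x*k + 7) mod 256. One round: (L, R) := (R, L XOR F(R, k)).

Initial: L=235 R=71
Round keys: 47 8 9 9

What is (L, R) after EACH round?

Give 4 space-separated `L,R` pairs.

Answer: 71,251 251,152 152,164 164,83

Derivation:
Round 1 (k=47): L=71 R=251
Round 2 (k=8): L=251 R=152
Round 3 (k=9): L=152 R=164
Round 4 (k=9): L=164 R=83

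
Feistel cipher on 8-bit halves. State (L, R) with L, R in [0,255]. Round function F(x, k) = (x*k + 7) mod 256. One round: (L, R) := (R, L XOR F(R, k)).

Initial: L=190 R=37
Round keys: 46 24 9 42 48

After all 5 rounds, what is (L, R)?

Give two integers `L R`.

Answer: 145 101

Derivation:
Round 1 (k=46): L=37 R=19
Round 2 (k=24): L=19 R=234
Round 3 (k=9): L=234 R=82
Round 4 (k=42): L=82 R=145
Round 5 (k=48): L=145 R=101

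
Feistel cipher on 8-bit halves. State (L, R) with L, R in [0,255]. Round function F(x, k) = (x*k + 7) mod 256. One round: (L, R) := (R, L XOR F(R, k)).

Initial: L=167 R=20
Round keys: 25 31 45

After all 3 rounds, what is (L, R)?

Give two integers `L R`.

Answer: 63 70

Derivation:
Round 1 (k=25): L=20 R=92
Round 2 (k=31): L=92 R=63
Round 3 (k=45): L=63 R=70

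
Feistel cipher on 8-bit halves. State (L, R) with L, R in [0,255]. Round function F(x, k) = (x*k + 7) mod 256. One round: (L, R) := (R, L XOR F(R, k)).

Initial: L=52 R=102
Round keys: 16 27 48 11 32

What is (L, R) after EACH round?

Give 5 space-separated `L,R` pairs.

Answer: 102,83 83,174 174,244 244,45 45,83

Derivation:
Round 1 (k=16): L=102 R=83
Round 2 (k=27): L=83 R=174
Round 3 (k=48): L=174 R=244
Round 4 (k=11): L=244 R=45
Round 5 (k=32): L=45 R=83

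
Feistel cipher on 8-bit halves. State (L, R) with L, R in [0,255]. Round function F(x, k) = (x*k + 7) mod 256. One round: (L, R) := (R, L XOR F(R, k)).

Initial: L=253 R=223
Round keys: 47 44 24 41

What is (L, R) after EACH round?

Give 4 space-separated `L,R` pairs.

Answer: 223,5 5,60 60,162 162,197

Derivation:
Round 1 (k=47): L=223 R=5
Round 2 (k=44): L=5 R=60
Round 3 (k=24): L=60 R=162
Round 4 (k=41): L=162 R=197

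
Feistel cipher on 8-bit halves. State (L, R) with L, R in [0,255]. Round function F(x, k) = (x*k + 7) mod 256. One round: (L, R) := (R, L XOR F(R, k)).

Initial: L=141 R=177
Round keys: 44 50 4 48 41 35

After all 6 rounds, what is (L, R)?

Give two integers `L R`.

Round 1 (k=44): L=177 R=254
Round 2 (k=50): L=254 R=18
Round 3 (k=4): L=18 R=177
Round 4 (k=48): L=177 R=37
Round 5 (k=41): L=37 R=69
Round 6 (k=35): L=69 R=83

Answer: 69 83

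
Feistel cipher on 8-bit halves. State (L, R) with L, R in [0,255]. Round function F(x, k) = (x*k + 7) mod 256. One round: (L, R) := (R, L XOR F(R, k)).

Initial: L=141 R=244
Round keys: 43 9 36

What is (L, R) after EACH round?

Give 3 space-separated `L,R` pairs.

Round 1 (k=43): L=244 R=142
Round 2 (k=9): L=142 R=241
Round 3 (k=36): L=241 R=101

Answer: 244,142 142,241 241,101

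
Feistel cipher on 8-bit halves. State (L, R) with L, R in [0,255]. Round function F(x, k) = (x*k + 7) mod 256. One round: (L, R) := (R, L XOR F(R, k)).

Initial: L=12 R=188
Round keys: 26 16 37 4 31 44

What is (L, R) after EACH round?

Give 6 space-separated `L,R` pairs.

Round 1 (k=26): L=188 R=19
Round 2 (k=16): L=19 R=139
Round 3 (k=37): L=139 R=13
Round 4 (k=4): L=13 R=176
Round 5 (k=31): L=176 R=90
Round 6 (k=44): L=90 R=207

Answer: 188,19 19,139 139,13 13,176 176,90 90,207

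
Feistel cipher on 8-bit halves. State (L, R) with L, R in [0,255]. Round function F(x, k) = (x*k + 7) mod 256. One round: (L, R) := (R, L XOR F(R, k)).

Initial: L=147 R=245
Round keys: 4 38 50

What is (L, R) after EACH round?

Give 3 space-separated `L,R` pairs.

Round 1 (k=4): L=245 R=72
Round 2 (k=38): L=72 R=66
Round 3 (k=50): L=66 R=163

Answer: 245,72 72,66 66,163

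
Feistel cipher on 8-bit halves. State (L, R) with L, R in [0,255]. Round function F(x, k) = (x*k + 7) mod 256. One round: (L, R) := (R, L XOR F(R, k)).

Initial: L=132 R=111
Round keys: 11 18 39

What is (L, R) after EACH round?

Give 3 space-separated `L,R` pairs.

Round 1 (k=11): L=111 R=72
Round 2 (k=18): L=72 R=120
Round 3 (k=39): L=120 R=7

Answer: 111,72 72,120 120,7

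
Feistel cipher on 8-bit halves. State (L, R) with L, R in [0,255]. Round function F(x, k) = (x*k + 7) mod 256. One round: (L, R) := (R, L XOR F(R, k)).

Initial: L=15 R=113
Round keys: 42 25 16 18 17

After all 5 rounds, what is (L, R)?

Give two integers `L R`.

Answer: 77 253

Derivation:
Round 1 (k=42): L=113 R=158
Round 2 (k=25): L=158 R=4
Round 3 (k=16): L=4 R=217
Round 4 (k=18): L=217 R=77
Round 5 (k=17): L=77 R=253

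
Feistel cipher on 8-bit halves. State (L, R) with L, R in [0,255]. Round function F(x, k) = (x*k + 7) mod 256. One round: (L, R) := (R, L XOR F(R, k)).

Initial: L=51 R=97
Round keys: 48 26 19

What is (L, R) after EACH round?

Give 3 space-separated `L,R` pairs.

Round 1 (k=48): L=97 R=4
Round 2 (k=26): L=4 R=14
Round 3 (k=19): L=14 R=21

Answer: 97,4 4,14 14,21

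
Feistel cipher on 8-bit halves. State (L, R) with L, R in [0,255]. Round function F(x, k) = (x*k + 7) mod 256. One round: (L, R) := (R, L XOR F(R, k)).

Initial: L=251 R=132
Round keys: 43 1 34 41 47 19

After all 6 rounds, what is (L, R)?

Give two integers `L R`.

Round 1 (k=43): L=132 R=200
Round 2 (k=1): L=200 R=75
Round 3 (k=34): L=75 R=53
Round 4 (k=41): L=53 R=207
Round 5 (k=47): L=207 R=61
Round 6 (k=19): L=61 R=65

Answer: 61 65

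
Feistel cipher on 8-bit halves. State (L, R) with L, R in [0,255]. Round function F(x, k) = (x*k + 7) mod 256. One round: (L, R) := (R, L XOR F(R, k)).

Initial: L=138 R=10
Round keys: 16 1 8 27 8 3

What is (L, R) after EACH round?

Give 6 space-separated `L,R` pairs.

Answer: 10,45 45,62 62,218 218,59 59,5 5,45

Derivation:
Round 1 (k=16): L=10 R=45
Round 2 (k=1): L=45 R=62
Round 3 (k=8): L=62 R=218
Round 4 (k=27): L=218 R=59
Round 5 (k=8): L=59 R=5
Round 6 (k=3): L=5 R=45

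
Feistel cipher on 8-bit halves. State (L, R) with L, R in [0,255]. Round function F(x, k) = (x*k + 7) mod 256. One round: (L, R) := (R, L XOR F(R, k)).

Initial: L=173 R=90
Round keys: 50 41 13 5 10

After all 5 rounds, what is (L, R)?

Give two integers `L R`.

Answer: 204 91

Derivation:
Round 1 (k=50): L=90 R=54
Round 2 (k=41): L=54 R=247
Round 3 (k=13): L=247 R=164
Round 4 (k=5): L=164 R=204
Round 5 (k=10): L=204 R=91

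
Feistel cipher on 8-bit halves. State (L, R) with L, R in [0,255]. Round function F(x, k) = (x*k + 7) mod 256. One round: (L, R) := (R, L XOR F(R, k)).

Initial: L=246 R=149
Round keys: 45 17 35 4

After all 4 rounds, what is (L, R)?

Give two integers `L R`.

Answer: 169 139

Derivation:
Round 1 (k=45): L=149 R=206
Round 2 (k=17): L=206 R=32
Round 3 (k=35): L=32 R=169
Round 4 (k=4): L=169 R=139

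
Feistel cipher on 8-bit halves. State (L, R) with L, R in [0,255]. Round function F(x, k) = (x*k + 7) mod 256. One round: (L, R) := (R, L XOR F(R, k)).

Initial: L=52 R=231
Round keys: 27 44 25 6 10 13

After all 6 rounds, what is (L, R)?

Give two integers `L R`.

Answer: 6 164

Derivation:
Round 1 (k=27): L=231 R=80
Round 2 (k=44): L=80 R=32
Round 3 (k=25): L=32 R=119
Round 4 (k=6): L=119 R=241
Round 5 (k=10): L=241 R=6
Round 6 (k=13): L=6 R=164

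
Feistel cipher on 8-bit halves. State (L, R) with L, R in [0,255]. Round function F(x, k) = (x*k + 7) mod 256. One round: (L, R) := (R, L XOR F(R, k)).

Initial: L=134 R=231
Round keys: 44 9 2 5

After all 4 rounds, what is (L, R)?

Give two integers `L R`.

Round 1 (k=44): L=231 R=61
Round 2 (k=9): L=61 R=203
Round 3 (k=2): L=203 R=160
Round 4 (k=5): L=160 R=236

Answer: 160 236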